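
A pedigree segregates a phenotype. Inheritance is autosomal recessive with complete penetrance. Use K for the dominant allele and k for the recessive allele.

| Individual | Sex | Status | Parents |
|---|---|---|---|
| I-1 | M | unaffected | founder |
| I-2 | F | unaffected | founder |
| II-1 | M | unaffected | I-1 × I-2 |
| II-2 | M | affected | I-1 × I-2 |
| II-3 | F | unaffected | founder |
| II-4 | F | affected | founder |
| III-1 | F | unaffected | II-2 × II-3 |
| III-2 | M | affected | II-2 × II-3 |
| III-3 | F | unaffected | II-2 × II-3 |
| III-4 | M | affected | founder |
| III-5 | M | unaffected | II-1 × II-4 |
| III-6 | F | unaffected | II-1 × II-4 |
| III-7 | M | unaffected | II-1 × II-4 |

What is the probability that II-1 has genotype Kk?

1/5

I-1 is unaffected so carries K and passed k to II-2 (kk), so I-1 is Kk.
I-2 is unaffected so carries K and passed k to II-2 (kk), so I-2 is Kk.
Their cross gives offspring ratios 1/4 KK : 1/2 Kk : 1/4 kk. Conditioning on II-1 being unaffected, P(Kk) = 1/2 / 3/4 = 2/3 before taking II-1's own offspring into account.
II-4 is affected, so II-4 is kk.
Now use II-1's offspring. Probability of each recorded status — unaffected son III-5: 1/2 if II-1 is Kk, 1 if KK; unaffected daughter III-6: 1/2 if II-1 is Kk, 1 if KK; unaffected son III-7: 1/2 if II-1 is Kk, 1 if KK.
Bayes: P(Kk) = 2/3·1/8 / (2/3·1/8 + 1/3·1) = 1/5.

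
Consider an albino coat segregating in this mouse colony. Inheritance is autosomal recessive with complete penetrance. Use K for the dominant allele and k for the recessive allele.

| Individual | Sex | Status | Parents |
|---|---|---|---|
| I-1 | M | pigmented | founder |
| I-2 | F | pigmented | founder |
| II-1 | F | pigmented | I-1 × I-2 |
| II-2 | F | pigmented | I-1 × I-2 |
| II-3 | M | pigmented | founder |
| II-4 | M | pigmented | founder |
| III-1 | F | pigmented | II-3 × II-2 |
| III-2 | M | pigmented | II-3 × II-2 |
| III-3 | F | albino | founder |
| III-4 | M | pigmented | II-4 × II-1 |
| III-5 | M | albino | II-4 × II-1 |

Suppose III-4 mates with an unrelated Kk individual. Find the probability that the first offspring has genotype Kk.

1/2

II-4 is pigmented so carries K and passed k to III-5 (kk), so II-4 is Kk.
II-1 is pigmented so carries K and passed k to III-5 (kk), so II-1 is Kk.
III-4 is a pigmented offspring of II-4 (Kk) × II-1 (Kk), whose cross gives 1/4 KK : 1/2 Kk : 1/4 kk; conditioning on being pigmented, III-4 is KK with probability 1/3, Kk with probability 2/3.
Summing over parental genotype combinations, P(offspring has genotype Kk) = 1/3·1/2 + 2/3·1/2 = 1/2.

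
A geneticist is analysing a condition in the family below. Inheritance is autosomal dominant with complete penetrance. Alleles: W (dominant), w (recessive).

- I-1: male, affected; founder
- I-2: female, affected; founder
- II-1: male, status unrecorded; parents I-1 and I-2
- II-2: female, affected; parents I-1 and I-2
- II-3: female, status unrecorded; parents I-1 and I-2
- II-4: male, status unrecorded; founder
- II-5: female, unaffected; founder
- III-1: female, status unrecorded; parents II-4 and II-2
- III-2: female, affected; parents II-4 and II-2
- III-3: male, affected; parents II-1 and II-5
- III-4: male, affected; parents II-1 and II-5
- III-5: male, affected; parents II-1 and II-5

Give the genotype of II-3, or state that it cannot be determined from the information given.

cannot be determined

II-3's phenotype is unrecorded, and no parent or child forces a single allele at both positions; consistent genotype assignments exist with II-3 as WW or Ww or ww.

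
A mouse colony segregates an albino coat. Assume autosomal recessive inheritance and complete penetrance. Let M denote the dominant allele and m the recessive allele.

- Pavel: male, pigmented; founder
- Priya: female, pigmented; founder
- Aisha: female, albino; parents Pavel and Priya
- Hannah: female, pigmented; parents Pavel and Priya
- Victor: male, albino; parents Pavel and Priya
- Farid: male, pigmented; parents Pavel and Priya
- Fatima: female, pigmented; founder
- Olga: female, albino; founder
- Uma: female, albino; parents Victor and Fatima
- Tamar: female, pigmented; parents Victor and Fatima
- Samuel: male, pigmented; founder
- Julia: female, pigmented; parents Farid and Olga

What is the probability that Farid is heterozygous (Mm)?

1/2

Pavel is pigmented so carries M and passed m to Aisha (mm), so Pavel is Mm.
Priya is pigmented so carries M and passed m to Aisha (mm), so Priya is Mm.
Their cross gives offspring ratios 1/4 MM : 1/2 Mm : 1/4 mm. Conditioning on Farid being pigmented, P(Mm) = 1/2 / 3/4 = 2/3 before taking Farid's own offspring into account.
Olga is albino, so Olga is mm.
Now use Farid's offspring. Probability of each recorded status — pigmented daughter Julia: 1/2 if Farid is Mm, 1 if MM.
Bayes: P(Mm) = 2/3·1/2 / (2/3·1/2 + 1/3·1) = 1/2.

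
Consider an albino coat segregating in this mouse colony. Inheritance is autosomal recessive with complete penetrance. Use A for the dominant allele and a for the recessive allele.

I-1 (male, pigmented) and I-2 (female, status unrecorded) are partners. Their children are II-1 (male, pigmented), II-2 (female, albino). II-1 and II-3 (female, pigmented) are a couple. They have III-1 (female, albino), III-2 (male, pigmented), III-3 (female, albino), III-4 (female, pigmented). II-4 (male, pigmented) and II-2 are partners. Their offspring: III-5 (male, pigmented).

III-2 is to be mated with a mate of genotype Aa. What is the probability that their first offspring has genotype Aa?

1/2

II-1 is pigmented so carries A and passed a to III-1 (aa), so II-1 is Aa.
II-3 is pigmented so carries A and passed a to III-1 (aa), so II-3 is Aa.
III-2 is a pigmented offspring of II-1 (Aa) × II-3 (Aa), whose cross gives 1/4 AA : 1/2 Aa : 1/4 aa; conditioning on being pigmented, III-2 is AA with probability 1/3, Aa with probability 2/3.
Summing over parental genotype combinations, P(offspring has genotype Aa) = 1/3·1/2 + 2/3·1/2 = 1/2.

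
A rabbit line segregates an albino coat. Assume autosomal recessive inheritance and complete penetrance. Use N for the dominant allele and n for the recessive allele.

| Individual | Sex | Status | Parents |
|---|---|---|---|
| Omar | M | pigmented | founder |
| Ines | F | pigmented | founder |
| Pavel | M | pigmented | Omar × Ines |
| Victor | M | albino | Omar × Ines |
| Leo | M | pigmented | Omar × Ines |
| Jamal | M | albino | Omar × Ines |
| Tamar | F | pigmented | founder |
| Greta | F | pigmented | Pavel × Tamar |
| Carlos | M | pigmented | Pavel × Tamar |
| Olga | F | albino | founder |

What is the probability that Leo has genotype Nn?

2/3

Omar is pigmented so carries N and passed n to Victor (nn), so Omar is Nn.
Ines is pigmented so carries N and passed n to Victor (nn), so Ines is Nn.
Their cross gives offspring ratios 1/4 NN : 1/2 Nn : 1/4 nn. Conditioning on Leo being pigmented, P(Nn) = 1/2 / 3/4 = 2/3.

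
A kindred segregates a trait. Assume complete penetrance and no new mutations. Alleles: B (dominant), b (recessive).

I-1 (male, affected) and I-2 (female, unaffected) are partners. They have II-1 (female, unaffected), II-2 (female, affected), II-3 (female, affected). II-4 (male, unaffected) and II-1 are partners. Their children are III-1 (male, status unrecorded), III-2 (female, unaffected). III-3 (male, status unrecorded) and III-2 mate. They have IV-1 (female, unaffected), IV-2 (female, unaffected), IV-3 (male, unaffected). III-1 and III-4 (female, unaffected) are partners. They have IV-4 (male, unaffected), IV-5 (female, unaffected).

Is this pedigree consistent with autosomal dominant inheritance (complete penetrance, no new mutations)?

Yes

A consistent assignment under autosomal dominant exists: I-1 Bb, I-2 bb, II-1 bb, II-2 Bb, II-3 Bb, II-4 bb, III-1 bb, III-2 bb, III-3 Bb, III-4 bb, IV-1 bb, IV-2 bb, IV-3 bb, IV-4 bb, IV-5 bb.
In this assignment every recorded phenotype matches its genotype and every non-founder's genotype is obtainable from its parents' genotypes, so the pedigree is consistent.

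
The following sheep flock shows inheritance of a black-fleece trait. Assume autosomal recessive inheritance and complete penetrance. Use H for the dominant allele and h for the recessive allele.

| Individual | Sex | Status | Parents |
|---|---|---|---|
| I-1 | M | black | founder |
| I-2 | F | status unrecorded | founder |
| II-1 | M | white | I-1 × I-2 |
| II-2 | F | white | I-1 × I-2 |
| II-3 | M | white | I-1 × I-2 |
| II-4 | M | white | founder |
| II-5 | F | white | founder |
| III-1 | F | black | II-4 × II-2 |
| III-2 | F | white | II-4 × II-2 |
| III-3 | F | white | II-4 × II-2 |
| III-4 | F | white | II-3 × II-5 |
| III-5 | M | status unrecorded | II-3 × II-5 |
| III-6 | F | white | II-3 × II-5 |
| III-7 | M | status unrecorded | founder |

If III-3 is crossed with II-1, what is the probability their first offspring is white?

II-4 is white so carries H and passed h to III-1 (hh), so II-4 is Hh.
II-2 is white so carries H and received h from I-1 (hh), so II-2 is Hh.
III-3 is a white offspring of II-4 (Hh) × II-2 (Hh), whose cross gives 1/4 HH : 1/2 Hh : 1/4 hh; conditioning on being white, III-3 is HH with probability 1/3, Hh with probability 2/3.
II-1 is white so carries H and received h from I-1 (hh), so II-1 is Hh.
Summing over parental genotype combinations, P(offspring is white) = 1/3·1 + 2/3·3/4 = 5/6.

5/6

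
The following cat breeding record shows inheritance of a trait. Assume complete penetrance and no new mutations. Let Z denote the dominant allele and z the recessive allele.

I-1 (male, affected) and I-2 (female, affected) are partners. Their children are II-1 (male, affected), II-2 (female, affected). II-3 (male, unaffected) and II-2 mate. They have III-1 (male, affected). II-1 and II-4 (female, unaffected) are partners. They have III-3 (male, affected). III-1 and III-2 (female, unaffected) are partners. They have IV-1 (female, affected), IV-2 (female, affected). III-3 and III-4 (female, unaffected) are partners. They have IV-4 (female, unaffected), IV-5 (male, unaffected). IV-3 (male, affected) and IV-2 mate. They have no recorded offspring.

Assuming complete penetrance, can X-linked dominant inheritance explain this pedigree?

Under X-linked dominant, III-3 (affected, male) cannot arise from II-1 (affected) × II-4 (unaffected).

No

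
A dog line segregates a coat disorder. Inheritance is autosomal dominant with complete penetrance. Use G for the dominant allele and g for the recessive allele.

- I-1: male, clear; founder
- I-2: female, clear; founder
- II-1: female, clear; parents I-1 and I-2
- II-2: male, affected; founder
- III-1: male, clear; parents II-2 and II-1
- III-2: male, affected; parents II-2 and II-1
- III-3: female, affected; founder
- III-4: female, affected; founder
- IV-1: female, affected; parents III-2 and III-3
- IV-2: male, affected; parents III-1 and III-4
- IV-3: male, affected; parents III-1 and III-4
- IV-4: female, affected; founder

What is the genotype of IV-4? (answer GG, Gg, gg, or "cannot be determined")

cannot be determined

IV-4's phenotype allows GG or Gg, and no parent or child forces a single allele at both positions; consistent genotype assignments exist with IV-4 as GG or Gg.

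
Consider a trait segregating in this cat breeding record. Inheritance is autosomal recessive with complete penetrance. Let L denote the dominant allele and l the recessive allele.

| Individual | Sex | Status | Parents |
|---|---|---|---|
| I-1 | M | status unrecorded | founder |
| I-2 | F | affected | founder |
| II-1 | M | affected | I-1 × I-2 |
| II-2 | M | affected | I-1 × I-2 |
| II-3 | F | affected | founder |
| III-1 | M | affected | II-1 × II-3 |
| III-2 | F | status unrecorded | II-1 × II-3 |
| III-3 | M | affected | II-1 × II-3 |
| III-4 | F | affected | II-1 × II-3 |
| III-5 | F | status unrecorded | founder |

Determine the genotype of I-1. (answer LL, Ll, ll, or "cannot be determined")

I-1's phenotype is unrecorded, and no parent or child forces a single allele at both positions; consistent genotype assignments exist with I-1 as Ll or ll.

cannot be determined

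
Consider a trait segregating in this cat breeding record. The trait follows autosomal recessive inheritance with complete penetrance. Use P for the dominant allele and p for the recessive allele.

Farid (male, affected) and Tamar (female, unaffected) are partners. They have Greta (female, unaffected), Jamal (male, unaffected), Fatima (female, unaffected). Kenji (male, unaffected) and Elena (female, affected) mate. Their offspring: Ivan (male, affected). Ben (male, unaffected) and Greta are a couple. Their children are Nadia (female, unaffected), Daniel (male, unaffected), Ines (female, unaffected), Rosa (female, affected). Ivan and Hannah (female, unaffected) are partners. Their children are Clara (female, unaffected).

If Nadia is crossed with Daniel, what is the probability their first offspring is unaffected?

8/9

Ben is unaffected so carries P and passed p to Rosa (pp), so Ben is Pp.
Greta is unaffected so carries P and received p from Farid (pp), so Greta is Pp.
Nadia is an unaffected offspring of Ben (Pp) × Greta (Pp), whose cross gives 1/4 PP : 1/2 Pp : 1/4 pp; conditioning on being unaffected, Nadia is PP with probability 1/3, Pp with probability 2/3.
Daniel is an unaffected offspring of Ben (Pp) × Greta (Pp), whose cross gives 1/4 PP : 1/2 Pp : 1/4 pp; conditioning on being unaffected, Daniel is PP with probability 1/3, Pp with probability 2/3.
Summing over parental genotype combinations, P(offspring is unaffected) = 1/9·1 + 2/9·1 + 2/9·1 + 4/9·3/4 = 8/9.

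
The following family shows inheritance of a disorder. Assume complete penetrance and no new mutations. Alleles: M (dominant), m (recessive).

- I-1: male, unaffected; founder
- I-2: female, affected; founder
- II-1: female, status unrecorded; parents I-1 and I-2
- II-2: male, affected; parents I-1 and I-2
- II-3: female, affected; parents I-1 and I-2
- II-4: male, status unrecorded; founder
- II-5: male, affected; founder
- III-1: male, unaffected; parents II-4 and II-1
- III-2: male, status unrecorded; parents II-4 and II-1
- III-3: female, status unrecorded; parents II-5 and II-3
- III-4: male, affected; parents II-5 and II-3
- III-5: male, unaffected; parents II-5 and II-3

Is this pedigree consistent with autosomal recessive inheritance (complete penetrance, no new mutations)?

No

Under autosomal recessive, III-5 (unaffected, male) cannot arise from II-5 (affected) × II-3 (affected).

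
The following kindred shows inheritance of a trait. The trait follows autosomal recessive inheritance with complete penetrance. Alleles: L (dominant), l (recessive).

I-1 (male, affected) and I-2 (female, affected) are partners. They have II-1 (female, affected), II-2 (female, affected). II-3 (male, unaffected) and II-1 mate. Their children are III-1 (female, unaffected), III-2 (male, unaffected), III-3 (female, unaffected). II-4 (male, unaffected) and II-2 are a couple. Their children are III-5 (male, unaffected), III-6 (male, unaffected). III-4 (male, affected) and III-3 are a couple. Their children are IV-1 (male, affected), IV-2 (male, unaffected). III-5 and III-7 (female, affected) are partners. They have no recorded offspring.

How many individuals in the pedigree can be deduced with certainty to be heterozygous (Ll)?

6

Obligate heterozygotes: III-1 is unaffected so carries L and received l from II-1 (ll), so III-1 is Ll; III-2 is unaffected so carries L and received l from II-1 (ll), so III-2 is Ll; III-3 is unaffected so carries L and received l from II-1 (ll), so III-3 is Ll; III-5 is unaffected so carries L and received l from II-2 (ll), so III-5 is Ll; III-6 is unaffected so carries L and received l from II-2 (ll), so III-6 is Ll; IV-2 is unaffected so carries L and received l from III-4 (ll), so IV-2 is Ll.
Every other individual is either homozygous by phenotype or has at least one consistent homozygous assignment, so the count is 6.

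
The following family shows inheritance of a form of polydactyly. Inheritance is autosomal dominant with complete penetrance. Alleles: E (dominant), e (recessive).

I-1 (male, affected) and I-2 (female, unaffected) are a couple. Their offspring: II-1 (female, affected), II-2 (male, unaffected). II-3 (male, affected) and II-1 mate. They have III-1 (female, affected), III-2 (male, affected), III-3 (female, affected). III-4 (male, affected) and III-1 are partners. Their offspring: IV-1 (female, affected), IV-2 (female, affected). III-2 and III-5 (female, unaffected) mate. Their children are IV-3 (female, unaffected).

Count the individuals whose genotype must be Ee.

Obligate heterozygotes: I-1 is affected so carries E and passed e to II-2 (ee), so I-1 is Ee; II-1 is affected so carries E and received e from I-2 (ee), so II-1 is Ee; III-2 is affected so carries E and passed e to IV-3 (ee), so III-2 is Ee.
Every other individual is either homozygous by phenotype or has at least one consistent homozygous assignment, so the count is 3.

3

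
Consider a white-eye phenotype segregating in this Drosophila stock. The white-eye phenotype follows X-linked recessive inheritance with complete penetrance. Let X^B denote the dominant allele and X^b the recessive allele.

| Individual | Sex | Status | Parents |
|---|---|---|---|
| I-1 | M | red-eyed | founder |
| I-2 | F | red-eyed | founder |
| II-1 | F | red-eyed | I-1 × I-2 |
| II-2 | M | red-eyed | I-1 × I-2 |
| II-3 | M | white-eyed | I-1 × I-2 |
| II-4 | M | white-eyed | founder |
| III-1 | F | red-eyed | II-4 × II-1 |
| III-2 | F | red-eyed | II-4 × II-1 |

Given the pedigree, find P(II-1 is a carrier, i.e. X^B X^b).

I-1 is red-eyed, so I-1 is X^B Y.
I-2 is red-eyed so carries B and passed b to II-3 (X^b Y), so I-2 is X^B X^b.
Their cross gives offspring ratios 1/2 X^B X^B : 1/2 X^B X^b. Conditioning on II-1 being red-eyed, P(X^B X^b) = 1/2 / 1 = 1/2 before taking II-1's own offspring into account.
II-4 is white-eyed, so II-4 is X^b Y.
Now use II-1's offspring. Probability of each recorded status — red-eyed daughter III-1: 1/2 if II-1 is X^B X^b, 1 if X^B X^B; red-eyed daughter III-2: 1/2 if II-1 is X^B X^b, 1 if X^B X^B.
Bayes: P(X^B X^b) = 1/2·1/4 / (1/2·1/4 + 1/2·1) = 1/5.

1/5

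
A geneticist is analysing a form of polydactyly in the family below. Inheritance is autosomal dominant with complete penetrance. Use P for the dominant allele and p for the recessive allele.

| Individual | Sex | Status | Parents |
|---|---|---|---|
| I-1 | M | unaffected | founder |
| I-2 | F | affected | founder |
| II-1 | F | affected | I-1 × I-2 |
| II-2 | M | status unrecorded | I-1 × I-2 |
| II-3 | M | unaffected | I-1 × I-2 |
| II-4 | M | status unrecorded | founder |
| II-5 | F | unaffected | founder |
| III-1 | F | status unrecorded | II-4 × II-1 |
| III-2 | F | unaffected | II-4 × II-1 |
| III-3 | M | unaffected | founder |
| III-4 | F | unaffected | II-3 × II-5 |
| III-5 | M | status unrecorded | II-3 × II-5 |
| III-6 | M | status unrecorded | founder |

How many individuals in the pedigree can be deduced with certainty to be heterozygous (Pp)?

Obligate heterozygotes: I-2 is affected so carries P and passed p to II-3 (pp), so I-2 is Pp; II-1 is affected so carries P and received p from I-1 (pp), so II-1 is Pp.
Every other individual is either homozygous by phenotype or has at least one consistent homozygous assignment, so the count is 2.

2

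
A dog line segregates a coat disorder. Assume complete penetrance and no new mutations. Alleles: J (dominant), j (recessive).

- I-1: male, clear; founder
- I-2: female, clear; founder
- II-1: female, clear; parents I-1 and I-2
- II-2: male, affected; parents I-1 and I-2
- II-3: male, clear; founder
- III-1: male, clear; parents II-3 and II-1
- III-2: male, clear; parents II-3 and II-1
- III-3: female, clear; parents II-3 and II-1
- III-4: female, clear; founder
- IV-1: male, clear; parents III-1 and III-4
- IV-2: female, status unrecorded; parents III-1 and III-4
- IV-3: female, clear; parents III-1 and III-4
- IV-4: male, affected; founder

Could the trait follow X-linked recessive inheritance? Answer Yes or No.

Yes

A consistent assignment under X-linked recessive exists: I-1 X^J Y, I-2 X^J X^j, II-1 X^J X^J, II-2 X^j Y, II-3 X^J Y, III-1 X^J Y, III-2 X^J Y, III-3 X^J X^J, III-4 X^J X^J, IV-1 X^J Y, IV-2 X^J X^J, IV-3 X^J X^J, IV-4 X^j Y.
In this assignment every recorded phenotype matches its genotype and every non-founder's genotype is obtainable from its parents' genotypes, so the pedigree is consistent.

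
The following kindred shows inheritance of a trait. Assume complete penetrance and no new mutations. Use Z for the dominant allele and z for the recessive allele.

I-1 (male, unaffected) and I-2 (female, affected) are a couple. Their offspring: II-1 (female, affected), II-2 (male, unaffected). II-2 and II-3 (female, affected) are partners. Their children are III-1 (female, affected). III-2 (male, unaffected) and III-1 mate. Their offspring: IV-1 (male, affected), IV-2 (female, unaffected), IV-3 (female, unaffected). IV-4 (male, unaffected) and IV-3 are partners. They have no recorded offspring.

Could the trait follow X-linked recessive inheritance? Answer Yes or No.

Under X-linked recessive, II-1 (affected, female) cannot arise from I-1 (unaffected) × I-2 (affected).

No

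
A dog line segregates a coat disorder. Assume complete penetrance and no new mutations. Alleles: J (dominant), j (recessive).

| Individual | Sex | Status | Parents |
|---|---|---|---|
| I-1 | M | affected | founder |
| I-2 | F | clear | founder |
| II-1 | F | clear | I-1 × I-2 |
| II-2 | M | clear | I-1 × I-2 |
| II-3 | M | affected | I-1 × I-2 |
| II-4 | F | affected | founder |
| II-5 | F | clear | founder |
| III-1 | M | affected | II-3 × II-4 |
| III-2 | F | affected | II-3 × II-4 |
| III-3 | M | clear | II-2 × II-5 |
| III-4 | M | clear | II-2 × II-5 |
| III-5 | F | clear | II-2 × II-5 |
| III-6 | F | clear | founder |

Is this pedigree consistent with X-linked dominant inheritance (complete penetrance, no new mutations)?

Under X-linked dominant, II-1 (clear, female) cannot arise from I-1 (affected) × I-2 (clear).

No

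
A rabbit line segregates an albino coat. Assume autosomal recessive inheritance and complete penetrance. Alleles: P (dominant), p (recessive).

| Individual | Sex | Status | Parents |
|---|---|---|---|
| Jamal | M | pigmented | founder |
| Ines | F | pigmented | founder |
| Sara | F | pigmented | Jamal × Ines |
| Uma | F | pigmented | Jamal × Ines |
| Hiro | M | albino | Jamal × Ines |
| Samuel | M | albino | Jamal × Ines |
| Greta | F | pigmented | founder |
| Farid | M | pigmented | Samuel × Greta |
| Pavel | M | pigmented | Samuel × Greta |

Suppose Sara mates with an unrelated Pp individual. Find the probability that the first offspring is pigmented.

Jamal is pigmented so carries P and passed p to Hiro (pp), so Jamal is Pp.
Ines is pigmented so carries P and passed p to Hiro (pp), so Ines is Pp.
Sara is a pigmented offspring of Jamal (Pp) × Ines (Pp), whose cross gives 1/4 PP : 1/2 Pp : 1/4 pp; conditioning on being pigmented, Sara is PP with probability 1/3, Pp with probability 2/3.
Summing over parental genotype combinations, P(offspring is pigmented) = 1/3·1 + 2/3·3/4 = 5/6.

5/6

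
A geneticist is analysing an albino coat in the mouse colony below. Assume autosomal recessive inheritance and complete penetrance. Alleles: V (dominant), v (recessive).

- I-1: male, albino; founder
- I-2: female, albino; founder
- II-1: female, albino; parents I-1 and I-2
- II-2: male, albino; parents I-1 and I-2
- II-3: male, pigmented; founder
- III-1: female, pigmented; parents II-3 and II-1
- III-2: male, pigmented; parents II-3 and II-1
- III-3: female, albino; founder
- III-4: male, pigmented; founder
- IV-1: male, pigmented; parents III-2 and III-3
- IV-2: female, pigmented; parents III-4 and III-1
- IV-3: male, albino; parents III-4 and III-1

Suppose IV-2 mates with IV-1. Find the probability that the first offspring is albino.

1/6

III-4 is pigmented so carries V and passed v to IV-3 (vv), so III-4 is Vv.
III-1 is pigmented so carries V and received v from II-1 (vv), so III-1 is Vv.
IV-2 is a pigmented offspring of III-4 (Vv) × III-1 (Vv), whose cross gives 1/4 VV : 1/2 Vv : 1/4 vv; conditioning on being pigmented, IV-2 is VV with probability 1/3, Vv with probability 2/3.
IV-1 is pigmented so carries V and received v from III-3 (vv), so IV-1 is Vv.
Summing over parental genotype combinations, P(offspring is albino) = 2/3·1/4 = 1/6.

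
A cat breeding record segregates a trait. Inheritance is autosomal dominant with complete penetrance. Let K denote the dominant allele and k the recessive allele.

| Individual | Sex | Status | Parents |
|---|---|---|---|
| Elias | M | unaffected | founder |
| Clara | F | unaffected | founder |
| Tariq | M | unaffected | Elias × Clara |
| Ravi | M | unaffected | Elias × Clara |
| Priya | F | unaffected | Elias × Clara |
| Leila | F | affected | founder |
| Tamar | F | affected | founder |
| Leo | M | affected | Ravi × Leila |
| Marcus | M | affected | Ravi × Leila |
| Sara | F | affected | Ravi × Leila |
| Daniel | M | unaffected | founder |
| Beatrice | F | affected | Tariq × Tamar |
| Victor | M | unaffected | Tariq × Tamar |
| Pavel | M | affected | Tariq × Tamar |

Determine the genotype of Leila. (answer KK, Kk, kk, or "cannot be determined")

Leila's phenotype allows KK or Kk, and no parent or child forces a single allele at both positions; consistent genotype assignments exist with Leila as KK or Kk.

cannot be determined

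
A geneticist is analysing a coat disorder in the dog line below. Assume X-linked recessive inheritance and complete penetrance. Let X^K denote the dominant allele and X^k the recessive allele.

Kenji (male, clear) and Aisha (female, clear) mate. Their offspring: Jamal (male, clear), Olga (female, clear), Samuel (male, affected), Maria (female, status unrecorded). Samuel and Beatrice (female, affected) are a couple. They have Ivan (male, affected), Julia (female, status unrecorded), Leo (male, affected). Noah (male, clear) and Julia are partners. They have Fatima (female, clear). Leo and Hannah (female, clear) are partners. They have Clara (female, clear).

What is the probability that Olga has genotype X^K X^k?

1/2

Kenji is clear, so Kenji is X^K Y.
Aisha is clear so carries K and passed k to Samuel (X^k Y), so Aisha is X^K X^k.
Their cross gives offspring ratios 1/2 X^K X^K : 1/2 X^K X^k. Conditioning on Olga being clear, P(X^K X^k) = 1/2 / 1 = 1/2.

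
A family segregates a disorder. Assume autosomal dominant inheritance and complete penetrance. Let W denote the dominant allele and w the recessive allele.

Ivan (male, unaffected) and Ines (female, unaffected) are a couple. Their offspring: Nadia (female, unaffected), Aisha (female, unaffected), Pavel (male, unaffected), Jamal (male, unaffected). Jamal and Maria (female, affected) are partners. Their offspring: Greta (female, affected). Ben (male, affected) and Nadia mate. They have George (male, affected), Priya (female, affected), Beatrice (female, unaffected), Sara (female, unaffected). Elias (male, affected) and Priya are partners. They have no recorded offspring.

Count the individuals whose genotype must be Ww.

4

Obligate heterozygotes: Ben is affected so carries W and passed w to Beatrice (ww), so Ben is Ww; Greta is affected so carries W and received w from Jamal (ww), so Greta is Ww; George is affected so carries W and received w from Nadia (ww), so George is Ww; Priya is affected so carries W and received w from Nadia (ww), so Priya is Ww.
Every other individual is either homozygous by phenotype or has at least one consistent homozygous assignment, so the count is 4.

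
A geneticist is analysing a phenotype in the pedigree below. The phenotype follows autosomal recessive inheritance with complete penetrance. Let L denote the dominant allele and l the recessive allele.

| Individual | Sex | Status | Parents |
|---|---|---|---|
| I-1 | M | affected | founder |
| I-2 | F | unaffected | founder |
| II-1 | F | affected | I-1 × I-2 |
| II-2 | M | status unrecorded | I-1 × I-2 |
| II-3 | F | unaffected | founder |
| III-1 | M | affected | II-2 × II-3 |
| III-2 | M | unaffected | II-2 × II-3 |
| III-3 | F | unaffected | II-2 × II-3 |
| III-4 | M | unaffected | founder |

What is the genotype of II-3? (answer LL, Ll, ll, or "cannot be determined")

Ll

From phenotype alone, II-3 is LL or Ll.
II-3 is unaffected so carries L and passed l to III-1 (ll), so II-3 is Ll.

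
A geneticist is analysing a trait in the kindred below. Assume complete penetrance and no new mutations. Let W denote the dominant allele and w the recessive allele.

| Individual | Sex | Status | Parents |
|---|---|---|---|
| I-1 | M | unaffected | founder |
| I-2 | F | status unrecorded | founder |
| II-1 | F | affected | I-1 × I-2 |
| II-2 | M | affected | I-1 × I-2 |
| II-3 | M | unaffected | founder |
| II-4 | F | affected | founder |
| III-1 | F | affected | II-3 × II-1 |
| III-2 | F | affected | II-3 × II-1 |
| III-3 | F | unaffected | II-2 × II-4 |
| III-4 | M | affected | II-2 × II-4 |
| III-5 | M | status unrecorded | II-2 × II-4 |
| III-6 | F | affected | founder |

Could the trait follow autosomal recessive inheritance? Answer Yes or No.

No

Under autosomal recessive, III-3 (unaffected, female) cannot arise from II-2 (affected) × II-4 (affected).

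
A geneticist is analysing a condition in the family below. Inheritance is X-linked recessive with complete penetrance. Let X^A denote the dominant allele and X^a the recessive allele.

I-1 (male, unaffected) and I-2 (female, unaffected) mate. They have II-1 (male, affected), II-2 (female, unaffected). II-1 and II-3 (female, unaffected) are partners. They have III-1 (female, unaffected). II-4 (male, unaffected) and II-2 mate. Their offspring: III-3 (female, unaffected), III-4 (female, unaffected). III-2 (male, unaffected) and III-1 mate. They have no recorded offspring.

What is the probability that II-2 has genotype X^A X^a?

I-1 is unaffected, so I-1 is X^A Y.
I-2 is unaffected so carries A and passed a to II-1 (X^a Y), so I-2 is X^A X^a.
Their cross gives offspring ratios 1/2 X^A X^A : 1/2 X^A X^a. Conditioning on II-2 being unaffected, P(X^A X^a) = 1/2 / 1 = 1/2 before taking II-2's own offspring into account.
II-4 is unaffected, so II-4 is X^A Y.
II-2's offspring (III-3, III-4) would show their recorded status with the same probability whether II-2 is X^A X^a or X^A X^A, so they carry no information and P(X^A X^a) = 1/2.

1/2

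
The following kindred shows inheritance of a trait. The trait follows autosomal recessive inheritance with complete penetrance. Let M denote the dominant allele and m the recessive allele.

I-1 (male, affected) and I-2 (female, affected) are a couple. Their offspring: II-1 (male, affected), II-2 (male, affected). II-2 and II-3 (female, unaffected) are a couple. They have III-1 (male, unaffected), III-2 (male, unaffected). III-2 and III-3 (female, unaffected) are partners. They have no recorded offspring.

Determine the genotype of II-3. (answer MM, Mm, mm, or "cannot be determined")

cannot be determined

II-3's phenotype allows MM or Mm, and no parent or child forces a single allele at both positions; consistent genotype assignments exist with II-3 as MM or Mm.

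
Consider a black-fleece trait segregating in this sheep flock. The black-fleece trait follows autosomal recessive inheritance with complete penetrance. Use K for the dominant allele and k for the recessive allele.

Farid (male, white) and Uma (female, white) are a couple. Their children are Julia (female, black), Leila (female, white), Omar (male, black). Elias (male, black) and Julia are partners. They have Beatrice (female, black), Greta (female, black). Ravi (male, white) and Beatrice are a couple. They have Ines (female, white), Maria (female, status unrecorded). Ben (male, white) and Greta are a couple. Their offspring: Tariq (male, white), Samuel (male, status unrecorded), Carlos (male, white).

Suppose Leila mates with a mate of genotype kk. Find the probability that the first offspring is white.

Farid is white so carries K and passed k to Julia (kk), so Farid is Kk.
Uma is white so carries K and passed k to Julia (kk), so Uma is Kk.
Leila is a white offspring of Farid (Kk) × Uma (Kk), whose cross gives 1/4 KK : 1/2 Kk : 1/4 kk; conditioning on being white, Leila is KK with probability 1/3, Kk with probability 2/3.
Summing over parental genotype combinations, P(offspring is white) = 1/3·1 + 2/3·1/2 = 2/3.

2/3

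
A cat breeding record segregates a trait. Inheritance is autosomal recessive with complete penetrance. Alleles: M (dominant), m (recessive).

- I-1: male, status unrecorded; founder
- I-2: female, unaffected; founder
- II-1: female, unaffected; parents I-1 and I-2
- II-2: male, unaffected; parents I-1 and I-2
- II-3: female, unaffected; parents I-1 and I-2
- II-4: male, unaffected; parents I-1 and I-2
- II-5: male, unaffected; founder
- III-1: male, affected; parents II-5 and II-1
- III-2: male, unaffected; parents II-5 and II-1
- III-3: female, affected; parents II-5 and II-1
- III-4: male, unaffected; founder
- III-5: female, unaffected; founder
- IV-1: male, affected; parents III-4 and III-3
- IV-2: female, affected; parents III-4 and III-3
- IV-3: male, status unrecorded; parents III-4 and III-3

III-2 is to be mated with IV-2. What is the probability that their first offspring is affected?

1/3

II-5 is unaffected so carries M and passed m to III-1 (mm), so II-5 is Mm.
II-1 is unaffected so carries M and passed m to III-1 (mm), so II-1 is Mm.
III-2 is an unaffected offspring of II-5 (Mm) × II-1 (Mm), whose cross gives 1/4 MM : 1/2 Mm : 1/4 mm; conditioning on being unaffected, III-2 is MM with probability 1/3, Mm with probability 2/3.
IV-2 is affected, so IV-2 is mm.
Summing over parental genotype combinations, P(offspring is affected) = 2/3·1/2 = 1/3.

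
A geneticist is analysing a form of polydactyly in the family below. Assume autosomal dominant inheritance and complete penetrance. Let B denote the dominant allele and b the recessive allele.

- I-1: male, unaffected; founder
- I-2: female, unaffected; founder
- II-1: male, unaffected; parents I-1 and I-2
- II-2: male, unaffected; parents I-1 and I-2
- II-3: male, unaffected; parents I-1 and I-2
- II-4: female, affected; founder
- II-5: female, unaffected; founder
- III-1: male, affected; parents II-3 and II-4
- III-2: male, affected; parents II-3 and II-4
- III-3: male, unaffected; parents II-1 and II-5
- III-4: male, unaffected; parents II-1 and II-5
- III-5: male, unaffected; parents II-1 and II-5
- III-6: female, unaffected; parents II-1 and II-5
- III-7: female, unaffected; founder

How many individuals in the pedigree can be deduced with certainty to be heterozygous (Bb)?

2

Obligate heterozygotes: III-1 is affected so carries B and received b from II-3 (bb), so III-1 is Bb; III-2 is affected so carries B and received b from II-3 (bb), so III-2 is Bb.
Every other individual is either homozygous by phenotype or has at least one consistent homozygous assignment, so the count is 2.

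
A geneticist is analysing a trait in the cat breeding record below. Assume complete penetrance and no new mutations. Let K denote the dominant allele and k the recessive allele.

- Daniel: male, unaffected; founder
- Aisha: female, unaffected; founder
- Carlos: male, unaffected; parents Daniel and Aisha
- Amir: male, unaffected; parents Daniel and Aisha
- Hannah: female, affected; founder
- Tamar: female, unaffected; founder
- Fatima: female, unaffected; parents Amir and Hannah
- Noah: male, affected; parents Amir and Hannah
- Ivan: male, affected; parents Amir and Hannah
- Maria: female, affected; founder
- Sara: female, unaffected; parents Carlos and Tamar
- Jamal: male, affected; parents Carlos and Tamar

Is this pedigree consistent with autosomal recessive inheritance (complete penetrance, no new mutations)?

Yes

A consistent assignment under autosomal recessive exists: Daniel KK, Aisha Kk, Carlos Kk, Amir Kk, Hannah kk, Tamar Kk, Fatima Kk, Noah kk, Ivan kk, Maria kk, Sara KK, Jamal kk.
In this assignment every recorded phenotype matches its genotype and every non-founder's genotype is obtainable from its parents' genotypes, so the pedigree is consistent.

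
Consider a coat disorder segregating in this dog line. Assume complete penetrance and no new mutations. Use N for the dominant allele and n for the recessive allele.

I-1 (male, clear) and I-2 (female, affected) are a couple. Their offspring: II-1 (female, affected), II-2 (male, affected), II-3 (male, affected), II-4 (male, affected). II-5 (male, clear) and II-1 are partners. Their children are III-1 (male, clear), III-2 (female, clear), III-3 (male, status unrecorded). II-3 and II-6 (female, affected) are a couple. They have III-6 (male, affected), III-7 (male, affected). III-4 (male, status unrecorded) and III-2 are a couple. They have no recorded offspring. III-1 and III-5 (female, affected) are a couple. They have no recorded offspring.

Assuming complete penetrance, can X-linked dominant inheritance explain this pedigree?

Yes

A consistent assignment under X-linked dominant exists: I-1 X^n Y, I-2 X^N X^N, II-1 X^N X^n, II-2 X^N Y, II-3 X^N Y, II-4 X^N Y, II-5 X^n Y, II-6 X^N X^N, III-1 X^n Y, III-2 X^n X^n, III-3 X^N Y, III-4 X^N Y, III-5 X^N X^N, III-6 X^N Y, III-7 X^N Y.
In this assignment every recorded phenotype matches its genotype and every non-founder's genotype is obtainable from its parents' genotypes, so the pedigree is consistent.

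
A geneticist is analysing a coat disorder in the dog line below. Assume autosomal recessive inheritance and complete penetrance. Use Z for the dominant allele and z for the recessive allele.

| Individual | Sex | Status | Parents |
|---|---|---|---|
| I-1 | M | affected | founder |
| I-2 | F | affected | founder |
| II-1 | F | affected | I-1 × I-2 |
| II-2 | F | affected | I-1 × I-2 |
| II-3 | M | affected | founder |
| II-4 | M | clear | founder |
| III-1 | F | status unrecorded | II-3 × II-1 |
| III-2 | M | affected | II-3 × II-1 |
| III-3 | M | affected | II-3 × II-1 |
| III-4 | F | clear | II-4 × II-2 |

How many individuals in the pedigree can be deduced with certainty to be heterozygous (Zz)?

1

Obligate heterozygotes: III-4 is clear so carries Z and received z from II-2 (zz), so III-4 is Zz.
Every other individual is either homozygous by phenotype or has at least one consistent homozygous assignment, so the count is 1.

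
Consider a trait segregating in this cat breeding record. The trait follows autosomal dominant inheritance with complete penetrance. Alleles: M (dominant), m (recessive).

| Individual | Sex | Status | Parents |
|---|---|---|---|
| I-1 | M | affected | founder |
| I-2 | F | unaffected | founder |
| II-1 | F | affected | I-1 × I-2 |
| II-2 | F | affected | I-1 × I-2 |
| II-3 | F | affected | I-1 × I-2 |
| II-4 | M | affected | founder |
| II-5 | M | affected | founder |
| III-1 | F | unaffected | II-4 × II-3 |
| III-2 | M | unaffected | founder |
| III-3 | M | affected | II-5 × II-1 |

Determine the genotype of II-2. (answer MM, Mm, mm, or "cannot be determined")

Mm

From phenotype alone, II-2 is MM or Mm.
II-2 is affected so carries M and received m from I-2 (mm), so II-2 is Mm.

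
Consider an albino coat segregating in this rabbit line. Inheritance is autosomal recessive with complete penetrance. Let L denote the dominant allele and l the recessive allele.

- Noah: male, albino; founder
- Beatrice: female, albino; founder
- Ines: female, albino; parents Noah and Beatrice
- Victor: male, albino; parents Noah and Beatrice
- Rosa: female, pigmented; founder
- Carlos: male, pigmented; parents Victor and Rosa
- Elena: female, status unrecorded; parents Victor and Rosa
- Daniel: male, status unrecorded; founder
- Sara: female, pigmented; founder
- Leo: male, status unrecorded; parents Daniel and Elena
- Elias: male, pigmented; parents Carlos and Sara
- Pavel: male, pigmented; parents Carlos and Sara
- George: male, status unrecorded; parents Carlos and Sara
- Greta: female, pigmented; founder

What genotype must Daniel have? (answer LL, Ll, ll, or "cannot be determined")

cannot be determined

Daniel's phenotype is unrecorded, and no parent or child forces a single allele at both positions; consistent genotype assignments exist with Daniel as LL or Ll or ll.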